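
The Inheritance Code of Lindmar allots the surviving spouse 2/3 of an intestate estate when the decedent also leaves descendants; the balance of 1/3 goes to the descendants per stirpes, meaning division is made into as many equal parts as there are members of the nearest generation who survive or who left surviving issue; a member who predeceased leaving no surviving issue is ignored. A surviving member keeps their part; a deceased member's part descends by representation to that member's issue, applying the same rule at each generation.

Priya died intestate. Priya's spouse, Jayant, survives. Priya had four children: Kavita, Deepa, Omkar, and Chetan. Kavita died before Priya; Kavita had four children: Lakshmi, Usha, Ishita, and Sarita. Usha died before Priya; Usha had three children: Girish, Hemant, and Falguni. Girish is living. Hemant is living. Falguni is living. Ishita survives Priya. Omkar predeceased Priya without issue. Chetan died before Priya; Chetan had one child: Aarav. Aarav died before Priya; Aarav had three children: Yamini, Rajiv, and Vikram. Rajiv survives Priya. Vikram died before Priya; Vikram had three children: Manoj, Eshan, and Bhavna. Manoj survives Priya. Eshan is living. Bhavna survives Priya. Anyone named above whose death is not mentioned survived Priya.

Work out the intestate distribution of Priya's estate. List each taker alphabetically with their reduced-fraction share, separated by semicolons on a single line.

Bhavna 1/81; Deepa 1/9; Eshan 1/81; Falguni 1/108; Girish 1/108; Hemant 1/108; Ishita 1/36; Jayant 2/3; Lakshmi 1/36; Manoj 1/81; Rajiv 1/27; Sarita 1/36; Yamini 1/27

Jayant, as surviving spouse, takes 2/3.
The remaining 1/3 passes to Priya's descendants per stirpes.
Omkar left no surviving issue, so that branch lapses and is disregarded.
The 1/3 is divided into 3 equal shares of 1/9 among Kavita, Deepa, Chetan.
Kavita predeceased; the 1/9 allotted to Kavita's branch passes to Kavita's issue by representation.
The 1/9 is divided into 4 equal shares of 1/36 among Lakshmi, Usha, Ishita, Sarita.
Lakshmi is living and takes 1/36.
Usha predeceased; the 1/36 allotted to Usha's branch passes to Usha's issue by representation.
The 1/36 is divided into 3 equal shares of 1/108 among Girish, Hemant, Falguni.
Girish is living and takes 1/108.
Hemant is living and takes 1/108.
Falguni is living and takes 1/108.
Ishita is living and takes 1/36.
Sarita is living and takes 1/36.
Deepa is living and takes 1/9.
Chetan predeceased; the 1/9 allotted to Chetan's branch passes to Chetan's issue by representation.
Aarav's line is the sole branch at this level, so the full 1/9 passes to Aarav's issue by representation.
The 1/9 is divided into 3 equal shares of 1/27 among Yamini, Rajiv, Vikram.
Yamini is living and takes 1/27.
Rajiv is living and takes 1/27.
Vikram predeceased; the 1/27 allotted to Vikram's branch passes to Vikram's issue by representation.
The 1/27 is divided into 3 equal shares of 1/81 among Manoj, Eshan, Bhavna.
Manoj is living and takes 1/81.
Eshan is living and takes 1/81.
Bhavna is living and takes 1/81.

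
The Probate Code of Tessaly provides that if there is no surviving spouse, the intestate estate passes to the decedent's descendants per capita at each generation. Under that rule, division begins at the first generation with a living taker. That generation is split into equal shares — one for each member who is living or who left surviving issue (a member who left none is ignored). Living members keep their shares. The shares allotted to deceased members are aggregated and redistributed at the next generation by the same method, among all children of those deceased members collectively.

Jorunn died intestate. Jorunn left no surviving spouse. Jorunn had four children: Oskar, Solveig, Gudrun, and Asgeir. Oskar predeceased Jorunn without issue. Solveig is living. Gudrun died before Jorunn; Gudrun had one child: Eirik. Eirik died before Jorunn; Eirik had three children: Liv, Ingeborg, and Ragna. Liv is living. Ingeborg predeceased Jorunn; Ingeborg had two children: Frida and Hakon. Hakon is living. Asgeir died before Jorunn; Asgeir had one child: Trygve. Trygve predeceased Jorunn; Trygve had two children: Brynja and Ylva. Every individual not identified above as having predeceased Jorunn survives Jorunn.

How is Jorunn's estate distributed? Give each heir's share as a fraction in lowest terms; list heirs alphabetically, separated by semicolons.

There is no surviving spouse, so the entire estate passes to Jorunn's descendants per capita at each generation.
At generation 1 (Solveig, Gudrun, Asgeir) there are 3 shares of (1)/3 = 1/3 each.
Living: Solveig — each takes 1/3.
Deceased: Gudrun and Asgeir. Their combined 2/3 is pooled and carried to generation 2.
At generation 2 (Eirik, Trygve) there are 2 shares of (2/3)/2 = 1/3 each.
Deceased: Eirik and Trygve. Their combined 2/3 is pooled and carried to generation 3.
At generation 3 (Liv, Ingeborg, Ragna, Brynja, Ylva) there are 5 shares of (2/3)/5 = 2/15 each.
Living: Liv, Ragna, Brynja, and Ylva — each takes 2/15.
Deceased: Ingeborg. That 2/15 share is carried to generation 4.
At generation 4 (Frida, Hakon) there are 2 shares of (2/15)/2 = 1/15 each.
Living: Frida and Hakon — each takes 1/15.

Brynja 2/15; Frida 1/15; Hakon 1/15; Liv 2/15; Ragna 2/15; Solveig 1/3; Ylva 2/15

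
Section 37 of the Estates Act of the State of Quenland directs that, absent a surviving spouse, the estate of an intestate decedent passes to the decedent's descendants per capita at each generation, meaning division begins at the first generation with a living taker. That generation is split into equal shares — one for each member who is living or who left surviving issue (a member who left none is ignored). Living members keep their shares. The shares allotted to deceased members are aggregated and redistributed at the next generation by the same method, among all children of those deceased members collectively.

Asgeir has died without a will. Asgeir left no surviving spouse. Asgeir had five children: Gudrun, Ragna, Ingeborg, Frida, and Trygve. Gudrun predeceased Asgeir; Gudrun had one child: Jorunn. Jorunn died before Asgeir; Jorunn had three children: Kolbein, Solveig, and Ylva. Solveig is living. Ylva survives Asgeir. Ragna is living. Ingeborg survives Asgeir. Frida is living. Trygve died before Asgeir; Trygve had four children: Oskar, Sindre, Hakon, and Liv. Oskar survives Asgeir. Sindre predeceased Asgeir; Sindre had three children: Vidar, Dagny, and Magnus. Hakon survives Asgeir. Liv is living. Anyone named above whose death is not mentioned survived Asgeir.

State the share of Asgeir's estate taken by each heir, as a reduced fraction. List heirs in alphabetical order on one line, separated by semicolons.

Dagny 2/75; Frida 1/5; Hakon 2/25; Ingeborg 1/5; Kolbein 2/75; Liv 2/25; Magnus 2/75; Oskar 2/25; Ragna 1/5; Solveig 2/75; Vidar 2/75; Ylva 2/75

There is no surviving spouse, so the entire estate passes to Asgeir's descendants per capita at each generation.
At generation 1 (Gudrun, Ragna, Ingeborg, Frida, Trygve) there are 5 shares of (1)/5 = 1/5 each.
Living: Ragna, Ingeborg, and Frida — each takes 1/5.
Deceased: Gudrun and Trygve. Their combined 2/5 is pooled and carried to generation 2.
At generation 2 (Jorunn, Oskar, Sindre, Hakon, Liv) there are 5 shares of (2/5)/5 = 2/25 each.
Living: Oskar, Hakon, and Liv — each takes 2/25.
Deceased: Jorunn and Sindre. Their combined 4/25 is pooled and carried to generation 3.
At generation 3 (Kolbein, Solveig, Ylva, Vidar, Dagny, Magnus) there are 6 shares of (4/25)/6 = 2/75 each.
Living: Kolbein, Solveig, Ylva, Vidar, Dagny, and Magnus — each takes 2/75.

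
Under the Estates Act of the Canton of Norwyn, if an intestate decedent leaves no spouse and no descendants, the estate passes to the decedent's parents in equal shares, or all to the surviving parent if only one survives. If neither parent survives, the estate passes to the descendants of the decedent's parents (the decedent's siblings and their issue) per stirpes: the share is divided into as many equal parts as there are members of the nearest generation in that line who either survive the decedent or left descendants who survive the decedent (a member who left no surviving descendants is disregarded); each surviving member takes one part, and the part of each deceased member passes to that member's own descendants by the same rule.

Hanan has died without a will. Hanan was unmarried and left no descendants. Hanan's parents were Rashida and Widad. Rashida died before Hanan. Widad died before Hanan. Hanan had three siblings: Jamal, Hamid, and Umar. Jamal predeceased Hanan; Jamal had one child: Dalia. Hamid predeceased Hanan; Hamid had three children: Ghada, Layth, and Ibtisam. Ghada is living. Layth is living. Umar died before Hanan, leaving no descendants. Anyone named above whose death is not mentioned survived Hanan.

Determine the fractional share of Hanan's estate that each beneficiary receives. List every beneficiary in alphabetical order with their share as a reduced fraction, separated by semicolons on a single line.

Neither parent survives and there are no descendants, so the estate passes to Hanan's siblings and their issue per stirpes.
Umar left no surviving issue, so that branch lapses and is disregarded.
The estate is divided into 2 equal shares of 1/2 among Jamal, Hamid.
Jamal predeceased; the 1/2 allotted to Jamal's branch passes to Jamal's issue by representation.
Dalia is the sole taker at this level and receives the full 1/2.
Hamid predeceased; the 1/2 allotted to Hamid's branch passes to Hamid's issue by representation.
The 1/2 is divided into 3 equal shares of 1/6 among Ghada, Layth, Ibtisam.
Ghada is living and takes 1/6.
Layth is living and takes 1/6.
Ibtisam is living and takes 1/6.

Dalia 1/2; Ghada 1/6; Ibtisam 1/6; Layth 1/6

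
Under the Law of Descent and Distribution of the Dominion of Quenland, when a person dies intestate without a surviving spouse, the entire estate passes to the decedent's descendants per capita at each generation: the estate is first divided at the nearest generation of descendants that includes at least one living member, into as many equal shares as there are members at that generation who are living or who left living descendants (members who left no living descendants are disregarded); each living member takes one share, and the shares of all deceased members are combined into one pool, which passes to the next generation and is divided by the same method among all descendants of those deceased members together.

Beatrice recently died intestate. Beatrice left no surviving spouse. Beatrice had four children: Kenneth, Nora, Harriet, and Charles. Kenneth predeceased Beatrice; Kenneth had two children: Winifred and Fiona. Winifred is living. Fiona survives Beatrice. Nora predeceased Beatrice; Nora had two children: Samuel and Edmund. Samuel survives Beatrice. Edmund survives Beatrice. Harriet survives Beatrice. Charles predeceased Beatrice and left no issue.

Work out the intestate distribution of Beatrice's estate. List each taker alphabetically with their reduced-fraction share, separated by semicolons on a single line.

There is no surviving spouse, so the entire estate passes to Beatrice's descendants per capita at each generation.
At generation 1 (Kenneth, Nora, Harriet) there are 3 shares of (1)/3 = 1/3 each.
Living: Harriet — each takes 1/3.
Deceased: Kenneth and Nora. Their combined 2/3 is pooled and carried to generation 2.
At generation 2 (Winifred, Fiona, Samuel, Edmund) there are 4 shares of (2/3)/4 = 1/6 each.
Living: Winifred, Fiona, Samuel, and Edmund — each takes 1/6.

Edmund 1/6; Fiona 1/6; Harriet 1/3; Samuel 1/6; Winifred 1/6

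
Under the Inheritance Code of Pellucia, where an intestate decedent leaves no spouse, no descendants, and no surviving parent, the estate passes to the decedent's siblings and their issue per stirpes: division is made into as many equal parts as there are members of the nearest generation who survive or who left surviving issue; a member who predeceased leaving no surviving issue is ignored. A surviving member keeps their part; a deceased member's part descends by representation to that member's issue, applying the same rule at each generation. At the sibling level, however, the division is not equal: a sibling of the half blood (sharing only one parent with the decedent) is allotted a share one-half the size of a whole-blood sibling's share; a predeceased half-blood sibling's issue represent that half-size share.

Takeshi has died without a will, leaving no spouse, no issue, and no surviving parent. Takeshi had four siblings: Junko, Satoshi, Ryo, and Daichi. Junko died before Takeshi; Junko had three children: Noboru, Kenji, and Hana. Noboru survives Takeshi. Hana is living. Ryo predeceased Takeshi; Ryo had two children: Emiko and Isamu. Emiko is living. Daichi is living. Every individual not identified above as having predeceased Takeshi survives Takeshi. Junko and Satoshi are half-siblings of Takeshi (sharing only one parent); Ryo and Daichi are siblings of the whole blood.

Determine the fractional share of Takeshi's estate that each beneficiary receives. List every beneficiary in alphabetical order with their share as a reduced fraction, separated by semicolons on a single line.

No spouse, descendants, or parent survives, so the estate passes to Takeshi's siblings per stirpes.
Half-blood siblings count for one-half the weight of whole-blood siblings at the initial division.
Dividing 1 in proportion to weights (total weight 3): Junko (weight 1/2) → 1/6; Satoshi (weight 1/2) → 1/6; Ryo (weight 1) → 1/3; Daichi (weight 1) → 1/3.
Junko predeceased; the 1/6 allotted to Junko's branch passes to Junko's issue by representation.
The 1/6 is divided into 3 equal shares of 1/18 among Noboru, Kenji, Hana.
Noboru is living and takes 1/18.
Kenji is living and takes 1/18.
Hana is living and takes 1/18.
Satoshi is living and takes 1/6.
Ryo predeceased; the 1/3 allotted to Ryo's branch passes to Ryo's issue by representation.
The 1/3 is divided into 2 equal shares of 1/6 among Emiko, Isamu.
Emiko is living and takes 1/6.
Isamu is living and takes 1/6.
Daichi is living and takes 1/3.

Daichi 1/3; Emiko 1/6; Hana 1/18; Isamu 1/6; Kenji 1/18; Noboru 1/18; Satoshi 1/6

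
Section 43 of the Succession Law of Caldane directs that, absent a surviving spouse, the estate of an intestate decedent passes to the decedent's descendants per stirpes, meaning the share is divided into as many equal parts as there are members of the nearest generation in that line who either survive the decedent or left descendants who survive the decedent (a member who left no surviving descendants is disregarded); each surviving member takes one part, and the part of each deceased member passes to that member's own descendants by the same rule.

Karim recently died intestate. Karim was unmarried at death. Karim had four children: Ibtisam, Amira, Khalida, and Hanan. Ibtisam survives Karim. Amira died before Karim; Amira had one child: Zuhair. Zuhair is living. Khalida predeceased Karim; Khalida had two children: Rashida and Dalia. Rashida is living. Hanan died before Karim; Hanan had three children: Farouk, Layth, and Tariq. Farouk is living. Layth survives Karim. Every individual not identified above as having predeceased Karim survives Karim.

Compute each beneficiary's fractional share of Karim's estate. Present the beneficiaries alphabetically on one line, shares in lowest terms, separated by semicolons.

There is no surviving spouse, so the entire estate passes to Karim's descendants per stirpes.
The estate is divided into 4 equal shares of 1/4 among Ibtisam, Amira, Khalida, Hanan.
Ibtisam is living and takes 1/4.
Amira predeceased; the 1/4 allotted to Amira's branch passes to Amira's issue by representation.
Zuhair is the sole taker at this level and receives the full 1/4.
Khalida predeceased; the 1/4 allotted to Khalida's branch passes to Khalida's issue by representation.
The 1/4 is divided into 2 equal shares of 1/8 among Rashida, Dalia.
Rashida is living and takes 1/8.
Dalia is living and takes 1/8.
Hanan predeceased; the 1/4 allotted to Hanan's branch passes to Hanan's issue by representation.
The 1/4 is divided into 3 equal shares of 1/12 among Farouk, Layth, Tariq.
Farouk is living and takes 1/12.
Layth is living and takes 1/12.
Tariq is living and takes 1/12.

Dalia 1/8; Farouk 1/12; Ibtisam 1/4; Layth 1/12; Rashida 1/8; Tariq 1/12; Zuhair 1/4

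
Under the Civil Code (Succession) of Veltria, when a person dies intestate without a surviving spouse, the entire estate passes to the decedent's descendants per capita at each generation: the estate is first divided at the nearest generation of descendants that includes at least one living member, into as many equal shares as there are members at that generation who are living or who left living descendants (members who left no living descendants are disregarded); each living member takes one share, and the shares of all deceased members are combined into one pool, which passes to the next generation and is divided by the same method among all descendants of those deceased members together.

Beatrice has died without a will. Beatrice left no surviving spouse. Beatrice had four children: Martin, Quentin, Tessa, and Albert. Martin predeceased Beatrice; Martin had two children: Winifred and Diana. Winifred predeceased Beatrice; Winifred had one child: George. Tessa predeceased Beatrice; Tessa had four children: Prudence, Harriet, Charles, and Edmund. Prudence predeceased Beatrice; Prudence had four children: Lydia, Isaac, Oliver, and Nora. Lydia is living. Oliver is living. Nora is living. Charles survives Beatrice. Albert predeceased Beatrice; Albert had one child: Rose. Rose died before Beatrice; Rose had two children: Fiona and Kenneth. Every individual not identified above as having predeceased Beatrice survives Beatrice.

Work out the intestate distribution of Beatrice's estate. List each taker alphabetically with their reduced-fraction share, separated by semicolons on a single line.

There is no surviving spouse, so the entire estate passes to Beatrice's descendants per capita at each generation.
At generation 1 (Martin, Quentin, Tessa, Albert) there are 4 shares of (1)/4 = 1/4 each.
Living: Quentin — each takes 1/4.
Deceased: Martin, Tessa, and Albert. Their combined 3/4 is pooled and carried to generation 2.
At generation 2 (Winifred, Diana, Prudence, Harriet, Charles, Edmund, Rose) there are 7 shares of (3/4)/7 = 3/28 each.
Living: Diana, Harriet, Charles, and Edmund — each takes 3/28.
Deceased: Winifred, Prudence, and Rose. Their combined 9/28 is pooled and carried to generation 3.
At generation 3 (George, Lydia, Isaac, Oliver, Nora, Fiona, Kenneth) there are 7 shares of (9/28)/7 = 9/196 each.
Living: George, Lydia, Isaac, Oliver, Nora, Fiona, and Kenneth — each takes 9/196.

Charles 3/28; Diana 3/28; Edmund 3/28; Fiona 9/196; George 9/196; Harriet 3/28; Isaac 9/196; Kenneth 9/196; Lydia 9/196; Nora 9/196; Oliver 9/196; Quentin 1/4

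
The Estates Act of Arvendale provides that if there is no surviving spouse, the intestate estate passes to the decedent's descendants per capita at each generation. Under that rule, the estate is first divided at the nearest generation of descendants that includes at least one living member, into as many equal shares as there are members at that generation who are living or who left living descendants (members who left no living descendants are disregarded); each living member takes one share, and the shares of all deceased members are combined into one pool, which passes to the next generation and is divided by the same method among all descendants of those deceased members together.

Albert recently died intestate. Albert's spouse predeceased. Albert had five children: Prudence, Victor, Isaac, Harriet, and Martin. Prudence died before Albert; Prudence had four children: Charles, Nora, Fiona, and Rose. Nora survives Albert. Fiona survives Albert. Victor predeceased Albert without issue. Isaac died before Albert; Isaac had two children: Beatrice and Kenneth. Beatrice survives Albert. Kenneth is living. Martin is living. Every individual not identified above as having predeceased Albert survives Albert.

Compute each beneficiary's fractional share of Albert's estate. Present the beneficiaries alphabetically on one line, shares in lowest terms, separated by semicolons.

Beatrice 1/12; Charles 1/12; Fiona 1/12; Harriet 1/4; Kenneth 1/12; Martin 1/4; Nora 1/12; Rose 1/12

There is no surviving spouse, so the entire estate passes to Albert's descendants per capita at each generation.
At generation 1 (Prudence, Isaac, Harriet, Martin) there are 4 shares of (1)/4 = 1/4 each.
Living: Harriet and Martin — each takes 1/4.
Deceased: Prudence and Isaac. Their combined 1/2 is pooled and carried to generation 2.
At generation 2 (Charles, Nora, Fiona, Rose, Beatrice, Kenneth) there are 6 shares of (1/2)/6 = 1/12 each.
Living: Charles, Nora, Fiona, Rose, Beatrice, and Kenneth — each takes 1/12.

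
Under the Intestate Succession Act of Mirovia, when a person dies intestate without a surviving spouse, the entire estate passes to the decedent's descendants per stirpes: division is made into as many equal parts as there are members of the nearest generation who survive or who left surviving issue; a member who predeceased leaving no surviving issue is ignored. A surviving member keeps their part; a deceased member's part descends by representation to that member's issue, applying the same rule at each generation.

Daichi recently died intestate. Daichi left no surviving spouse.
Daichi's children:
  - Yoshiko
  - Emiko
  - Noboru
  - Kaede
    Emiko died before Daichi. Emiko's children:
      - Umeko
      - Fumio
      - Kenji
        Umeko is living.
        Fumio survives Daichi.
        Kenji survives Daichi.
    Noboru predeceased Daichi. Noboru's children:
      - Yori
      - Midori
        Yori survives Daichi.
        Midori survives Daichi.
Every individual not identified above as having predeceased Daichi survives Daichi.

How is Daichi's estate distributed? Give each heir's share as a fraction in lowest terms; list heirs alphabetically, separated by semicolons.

Fumio 1/12; Kaede 1/4; Kenji 1/12; Midori 1/8; Umeko 1/12; Yori 1/8; Yoshiko 1/4

There is no surviving spouse, so the entire estate passes to Daichi's descendants per stirpes.
The estate is divided into 4 equal shares of 1/4 among Yoshiko, Emiko, Noboru, Kaede.
Yoshiko is living and takes 1/4.
Emiko predeceased; the 1/4 allotted to Emiko's branch passes to Emiko's issue by representation.
The 1/4 is divided into 3 equal shares of 1/12 among Umeko, Fumio, Kenji.
Umeko is living and takes 1/12.
Fumio is living and takes 1/12.
Kenji is living and takes 1/12.
Noboru predeceased; the 1/4 allotted to Noboru's branch passes to Noboru's issue by representation.
The 1/4 is divided into 2 equal shares of 1/8 among Yori, Midori.
Yori is living and takes 1/8.
Midori is living and takes 1/8.
Kaede is living and takes 1/4.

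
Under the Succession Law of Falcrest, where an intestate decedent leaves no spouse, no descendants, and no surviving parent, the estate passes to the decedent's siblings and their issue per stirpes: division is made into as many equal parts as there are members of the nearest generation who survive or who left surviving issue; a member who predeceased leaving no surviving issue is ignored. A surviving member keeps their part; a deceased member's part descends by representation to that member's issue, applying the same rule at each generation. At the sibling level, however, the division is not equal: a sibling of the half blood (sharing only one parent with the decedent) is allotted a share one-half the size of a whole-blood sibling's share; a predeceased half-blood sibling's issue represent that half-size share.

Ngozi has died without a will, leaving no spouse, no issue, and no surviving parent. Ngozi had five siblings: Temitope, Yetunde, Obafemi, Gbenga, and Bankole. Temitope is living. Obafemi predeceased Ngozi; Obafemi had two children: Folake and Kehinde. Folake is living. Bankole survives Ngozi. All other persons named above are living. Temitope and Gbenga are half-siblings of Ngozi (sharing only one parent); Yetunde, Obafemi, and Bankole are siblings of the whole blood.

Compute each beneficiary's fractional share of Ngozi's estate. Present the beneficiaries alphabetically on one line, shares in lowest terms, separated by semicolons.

No spouse, descendants, or parent survives, so the estate passes to Ngozi's siblings per stirpes.
Half-blood siblings count for one-half the weight of whole-blood siblings at the initial division.
Dividing 1 in proportion to weights (total weight 4): Temitope (weight 1/2) → 1/8; Yetunde (weight 1) → 1/4; Obafemi (weight 1) → 1/4; Gbenga (weight 1/2) → 1/8; Bankole (weight 1) → 1/4.
Temitope is living and takes 1/8.
Yetunde is living and takes 1/4.
Obafemi predeceased; the 1/4 allotted to Obafemi's branch passes to Obafemi's issue by representation.
The 1/4 is divided into 2 equal shares of 1/8 among Folake, Kehinde.
Folake is living and takes 1/8.
Kehinde is living and takes 1/8.
Gbenga is living and takes 1/8.
Bankole is living and takes 1/4.

Bankole 1/4; Folake 1/8; Gbenga 1/8; Kehinde 1/8; Temitope 1/8; Yetunde 1/4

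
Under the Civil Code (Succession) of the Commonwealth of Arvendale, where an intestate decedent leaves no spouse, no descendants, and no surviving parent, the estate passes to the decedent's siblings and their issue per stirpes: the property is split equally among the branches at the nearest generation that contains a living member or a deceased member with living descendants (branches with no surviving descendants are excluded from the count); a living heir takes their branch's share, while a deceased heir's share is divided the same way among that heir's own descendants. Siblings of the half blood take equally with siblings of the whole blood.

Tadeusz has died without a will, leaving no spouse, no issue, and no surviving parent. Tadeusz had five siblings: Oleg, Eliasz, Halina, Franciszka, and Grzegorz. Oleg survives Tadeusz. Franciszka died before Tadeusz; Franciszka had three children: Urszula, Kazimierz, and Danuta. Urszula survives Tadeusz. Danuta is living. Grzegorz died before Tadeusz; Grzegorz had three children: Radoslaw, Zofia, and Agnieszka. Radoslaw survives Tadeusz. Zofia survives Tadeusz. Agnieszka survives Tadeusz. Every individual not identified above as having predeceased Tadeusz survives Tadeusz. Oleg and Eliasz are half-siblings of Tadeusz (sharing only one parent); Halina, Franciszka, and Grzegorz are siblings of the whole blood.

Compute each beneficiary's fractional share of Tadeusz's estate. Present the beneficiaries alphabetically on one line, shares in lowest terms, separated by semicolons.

Agnieszka 1/15; Danuta 1/15; Eliasz 1/5; Halina 1/5; Kazimierz 1/15; Oleg 1/5; Radoslaw 1/15; Urszula 1/15; Zofia 1/15

No spouse, descendants, or parent survives, so the estate passes to Tadeusz's siblings per stirpes.
Half-blood and whole-blood siblings take equally under the stated rule.
The estate is divided into 5 equal shares of 1/5 among Oleg, Eliasz, Halina, Franciszka, Grzegorz.
Oleg is living and takes 1/5.
Eliasz is living and takes 1/5.
Halina is living and takes 1/5.
Franciszka predeceased; the 1/5 allotted to Franciszka's branch passes to Franciszka's issue by representation.
The 1/5 is divided into 3 equal shares of 1/15 among Urszula, Kazimierz, Danuta.
Urszula is living and takes 1/15.
Kazimierz is living and takes 1/15.
Danuta is living and takes 1/15.
Grzegorz predeceased; the 1/5 allotted to Grzegorz's branch passes to Grzegorz's issue by representation.
The 1/5 is divided into 3 equal shares of 1/15 among Radoslaw, Zofia, Agnieszka.
Radoslaw is living and takes 1/15.
Zofia is living and takes 1/15.
Agnieszka is living and takes 1/15.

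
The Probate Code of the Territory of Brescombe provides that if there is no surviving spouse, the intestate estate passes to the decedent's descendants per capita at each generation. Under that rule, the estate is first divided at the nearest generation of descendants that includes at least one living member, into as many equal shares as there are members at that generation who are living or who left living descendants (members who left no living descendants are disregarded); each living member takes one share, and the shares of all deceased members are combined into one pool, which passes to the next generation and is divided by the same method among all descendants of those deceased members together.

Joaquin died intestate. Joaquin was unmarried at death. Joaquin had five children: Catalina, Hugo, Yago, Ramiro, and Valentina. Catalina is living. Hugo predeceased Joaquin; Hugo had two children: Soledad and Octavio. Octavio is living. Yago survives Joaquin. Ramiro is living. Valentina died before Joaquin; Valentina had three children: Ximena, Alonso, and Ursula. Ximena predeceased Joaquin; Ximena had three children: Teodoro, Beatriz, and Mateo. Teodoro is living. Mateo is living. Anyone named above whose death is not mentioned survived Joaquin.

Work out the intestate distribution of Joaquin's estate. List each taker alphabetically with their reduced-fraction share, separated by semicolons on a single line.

Alonso 2/25; Beatriz 2/75; Catalina 1/5; Mateo 2/75; Octavio 2/25; Ramiro 1/5; Soledad 2/25; Teodoro 2/75; Ursula 2/25; Yago 1/5

There is no surviving spouse, so the entire estate passes to Joaquin's descendants per capita at each generation.
At generation 1 (Catalina, Hugo, Yago, Ramiro, Valentina) there are 5 shares of (1)/5 = 1/5 each.
Living: Catalina, Yago, and Ramiro — each takes 1/5.
Deceased: Hugo and Valentina. Their combined 2/5 is pooled and carried to generation 2.
At generation 2 (Soledad, Octavio, Ximena, Alonso, Ursula) there are 5 shares of (2/5)/5 = 2/25 each.
Living: Soledad, Octavio, Alonso, and Ursula — each takes 2/25.
Deceased: Ximena. That 2/25 share is carried to generation 3.
At generation 3 (Teodoro, Beatriz, Mateo) there are 3 shares of (2/25)/3 = 2/75 each.
Living: Teodoro, Beatriz, and Mateo — each takes 2/75.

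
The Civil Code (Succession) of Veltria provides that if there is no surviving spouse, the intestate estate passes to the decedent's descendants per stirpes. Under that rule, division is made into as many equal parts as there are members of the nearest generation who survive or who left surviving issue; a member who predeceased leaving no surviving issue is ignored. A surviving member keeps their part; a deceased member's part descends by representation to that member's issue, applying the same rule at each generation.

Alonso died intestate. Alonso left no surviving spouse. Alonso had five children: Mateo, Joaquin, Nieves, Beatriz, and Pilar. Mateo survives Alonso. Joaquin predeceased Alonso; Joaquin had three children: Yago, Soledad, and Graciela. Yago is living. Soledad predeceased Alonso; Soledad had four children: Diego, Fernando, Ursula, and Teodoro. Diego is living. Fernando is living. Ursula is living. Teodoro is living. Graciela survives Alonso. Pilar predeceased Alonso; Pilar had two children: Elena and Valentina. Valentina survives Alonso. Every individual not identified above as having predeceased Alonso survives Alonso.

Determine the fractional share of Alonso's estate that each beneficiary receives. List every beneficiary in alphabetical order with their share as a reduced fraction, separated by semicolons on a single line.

Beatriz 1/5; Diego 1/60; Elena 1/10; Fernando 1/60; Graciela 1/15; Mateo 1/5; Nieves 1/5; Teodoro 1/60; Ursula 1/60; Valentina 1/10; Yago 1/15

There is no surviving spouse, so the entire estate passes to Alonso's descendants per stirpes.
The estate is divided into 5 equal shares of 1/5 among Mateo, Joaquin, Nieves, Beatriz, Pilar.
Mateo is living and takes 1/5.
Joaquin predeceased; the 1/5 allotted to Joaquin's branch passes to Joaquin's issue by representation.
The 1/5 is divided into 3 equal shares of 1/15 among Yago, Soledad, Graciela.
Yago is living and takes 1/15.
Soledad predeceased; the 1/15 allotted to Soledad's branch passes to Soledad's issue by representation.
The 1/15 is divided into 4 equal shares of 1/60 among Diego, Fernando, Ursula, Teodoro.
Diego is living and takes 1/60.
Fernando is living and takes 1/60.
Ursula is living and takes 1/60.
Teodoro is living and takes 1/60.
Graciela is living and takes 1/15.
Nieves is living and takes 1/5.
Beatriz is living and takes 1/5.
Pilar predeceased; the 1/5 allotted to Pilar's branch passes to Pilar's issue by representation.
The 1/5 is divided into 2 equal shares of 1/10 among Elena, Valentina.
Elena is living and takes 1/10.
Valentina is living and takes 1/10.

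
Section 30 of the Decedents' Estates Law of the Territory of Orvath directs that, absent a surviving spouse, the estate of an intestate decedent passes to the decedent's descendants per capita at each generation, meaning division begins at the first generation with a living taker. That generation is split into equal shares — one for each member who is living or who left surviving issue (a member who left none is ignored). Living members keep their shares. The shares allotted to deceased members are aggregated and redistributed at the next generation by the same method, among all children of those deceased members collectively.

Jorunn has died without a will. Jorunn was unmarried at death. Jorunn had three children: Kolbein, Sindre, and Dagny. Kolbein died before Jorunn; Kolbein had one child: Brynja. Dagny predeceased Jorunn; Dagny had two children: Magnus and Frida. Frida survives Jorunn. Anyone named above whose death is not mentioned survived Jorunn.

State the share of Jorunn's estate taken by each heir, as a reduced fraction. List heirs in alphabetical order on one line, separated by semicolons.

There is no surviving spouse, so the entire estate passes to Jorunn's descendants per capita at each generation.
At generation 1 (Kolbein, Sindre, Dagny) there are 3 shares of (1)/3 = 1/3 each.
Living: Sindre — each takes 1/3.
Deceased: Kolbein and Dagny. Their combined 2/3 is pooled and carried to generation 2.
At generation 2 (Brynja, Magnus, Frida) there are 3 shares of (2/3)/3 = 2/9 each.
Living: Brynja, Magnus, and Frida — each takes 2/9.

Brynja 2/9; Frida 2/9; Magnus 2/9; Sindre 1/3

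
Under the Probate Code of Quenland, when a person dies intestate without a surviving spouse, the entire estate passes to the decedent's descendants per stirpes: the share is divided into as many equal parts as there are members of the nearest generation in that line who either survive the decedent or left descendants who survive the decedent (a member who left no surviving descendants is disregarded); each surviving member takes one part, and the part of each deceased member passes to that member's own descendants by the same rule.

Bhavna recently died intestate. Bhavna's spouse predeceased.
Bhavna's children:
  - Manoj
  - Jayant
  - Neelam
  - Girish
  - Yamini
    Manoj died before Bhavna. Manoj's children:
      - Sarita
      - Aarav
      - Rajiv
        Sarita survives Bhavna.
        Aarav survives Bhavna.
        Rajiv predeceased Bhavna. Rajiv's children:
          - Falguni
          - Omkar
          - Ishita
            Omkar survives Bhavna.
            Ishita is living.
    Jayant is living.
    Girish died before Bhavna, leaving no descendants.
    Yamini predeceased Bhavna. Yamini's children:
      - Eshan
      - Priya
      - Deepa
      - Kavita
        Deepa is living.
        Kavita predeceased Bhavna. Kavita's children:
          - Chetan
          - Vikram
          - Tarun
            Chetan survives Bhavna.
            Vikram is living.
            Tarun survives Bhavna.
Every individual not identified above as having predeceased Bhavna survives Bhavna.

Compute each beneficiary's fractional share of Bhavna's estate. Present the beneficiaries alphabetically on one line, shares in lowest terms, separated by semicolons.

Aarav 1/12; Chetan 1/48; Deepa 1/16; Eshan 1/16; Falguni 1/36; Ishita 1/36; Jayant 1/4; Neelam 1/4; Omkar 1/36; Priya 1/16; Sarita 1/12; Tarun 1/48; Vikram 1/48

There is no surviving spouse, so the entire estate passes to Bhavna's descendants per stirpes.
Girish left no surviving issue, so that branch lapses and is disregarded.
The estate is divided into 4 equal shares of 1/4 among Manoj, Jayant, Neelam, Yamini.
Manoj predeceased; the 1/4 allotted to Manoj's branch passes to Manoj's issue by representation.
The 1/4 is divided into 3 equal shares of 1/12 among Sarita, Aarav, Rajiv.
Sarita is living and takes 1/12.
Aarav is living and takes 1/12.
Rajiv predeceased; the 1/12 allotted to Rajiv's branch passes to Rajiv's issue by representation.
The 1/12 is divided into 3 equal shares of 1/36 among Falguni, Omkar, Ishita.
Falguni is living and takes 1/36.
Omkar is living and takes 1/36.
Ishita is living and takes 1/36.
Jayant is living and takes 1/4.
Neelam is living and takes 1/4.
Yamini predeceased; the 1/4 allotted to Yamini's branch passes to Yamini's issue by representation.
The 1/4 is divided into 4 equal shares of 1/16 among Eshan, Priya, Deepa, Kavita.
Eshan is living and takes 1/16.
Priya is living and takes 1/16.
Deepa is living and takes 1/16.
Kavita predeceased; the 1/16 allotted to Kavita's branch passes to Kavita's issue by representation.
The 1/16 is divided into 3 equal shares of 1/48 among Chetan, Vikram, Tarun.
Chetan is living and takes 1/48.
Vikram is living and takes 1/48.
Tarun is living and takes 1/48.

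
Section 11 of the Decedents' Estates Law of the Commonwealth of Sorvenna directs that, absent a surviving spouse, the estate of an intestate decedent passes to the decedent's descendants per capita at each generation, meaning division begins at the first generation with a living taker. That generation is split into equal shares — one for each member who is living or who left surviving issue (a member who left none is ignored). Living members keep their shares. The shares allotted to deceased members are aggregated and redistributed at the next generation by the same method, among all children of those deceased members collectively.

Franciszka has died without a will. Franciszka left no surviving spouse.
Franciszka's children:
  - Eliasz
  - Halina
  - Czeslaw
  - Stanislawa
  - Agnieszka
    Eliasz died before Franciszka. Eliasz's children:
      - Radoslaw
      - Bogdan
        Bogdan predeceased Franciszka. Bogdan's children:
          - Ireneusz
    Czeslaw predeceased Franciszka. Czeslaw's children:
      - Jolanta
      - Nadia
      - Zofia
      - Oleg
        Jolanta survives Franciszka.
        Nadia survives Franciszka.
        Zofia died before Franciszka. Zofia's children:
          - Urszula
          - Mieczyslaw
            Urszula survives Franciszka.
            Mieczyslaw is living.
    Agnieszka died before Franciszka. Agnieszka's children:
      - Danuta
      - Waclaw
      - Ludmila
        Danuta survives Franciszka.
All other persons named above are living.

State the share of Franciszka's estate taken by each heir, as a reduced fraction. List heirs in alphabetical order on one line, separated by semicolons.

Danuta 1/15; Halina 1/5; Ireneusz 2/45; Jolanta 1/15; Ludmila 1/15; Mieczyslaw 2/45; Nadia 1/15; Oleg 1/15; Radoslaw 1/15; Stanislawa 1/5; Urszula 2/45; Waclaw 1/15

There is no surviving spouse, so the entire estate passes to Franciszka's descendants per capita at each generation.
At generation 1 (Eliasz, Halina, Czeslaw, Stanislawa, Agnieszka) there are 5 shares of (1)/5 = 1/5 each.
Living: Halina and Stanislawa — each takes 1/5.
Deceased: Eliasz, Czeslaw, and Agnieszka. Their combined 3/5 is pooled and carried to generation 2.
At generation 2 (Radoslaw, Bogdan, Jolanta, Nadia, Zofia, Oleg, Danuta, Waclaw, Ludmila) there are 9 shares of (3/5)/9 = 1/15 each.
Living: Radoslaw, Jolanta, Nadia, Oleg, Danuta, Waclaw, and Ludmila — each takes 1/15.
Deceased: Bogdan and Zofia. Their combined 2/15 is pooled and carried to generation 3.
At generation 3 (Ireneusz, Urszula, Mieczyslaw) there are 3 shares of (2/15)/3 = 2/45 each.
Living: Ireneusz, Urszula, and Mieczyslaw — each takes 2/45.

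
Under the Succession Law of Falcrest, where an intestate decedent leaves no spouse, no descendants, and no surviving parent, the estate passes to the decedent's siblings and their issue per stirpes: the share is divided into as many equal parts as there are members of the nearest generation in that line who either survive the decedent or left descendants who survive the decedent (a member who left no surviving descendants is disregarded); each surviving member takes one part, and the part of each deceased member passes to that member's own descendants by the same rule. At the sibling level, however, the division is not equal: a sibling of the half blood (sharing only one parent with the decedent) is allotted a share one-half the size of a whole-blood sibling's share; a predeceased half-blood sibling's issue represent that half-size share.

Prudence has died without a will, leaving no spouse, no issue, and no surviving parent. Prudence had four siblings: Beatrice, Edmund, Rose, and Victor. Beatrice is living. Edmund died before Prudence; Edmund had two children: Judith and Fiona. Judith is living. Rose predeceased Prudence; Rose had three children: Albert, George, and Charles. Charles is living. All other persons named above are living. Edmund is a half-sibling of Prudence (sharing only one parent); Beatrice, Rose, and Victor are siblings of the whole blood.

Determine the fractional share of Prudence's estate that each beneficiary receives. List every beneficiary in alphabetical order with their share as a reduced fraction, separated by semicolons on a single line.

Albert 2/21; Beatrice 2/7; Charles 2/21; Fiona 1/14; George 2/21; Judith 1/14; Victor 2/7

No spouse, descendants, or parent survives, so the estate passes to Prudence's siblings per stirpes.
Half-blood siblings count for one-half the weight of whole-blood siblings at the initial division.
Dividing 1 in proportion to weights (total weight 7/2): Beatrice (weight 1) → 2/7; Edmund (weight 1/2) → 1/7; Rose (weight 1) → 2/7; Victor (weight 1) → 2/7.
Beatrice is living and takes 2/7.
Edmund predeceased; the 1/7 allotted to Edmund's branch passes to Edmund's issue by representation.
The 1/7 is divided into 2 equal shares of 1/14 among Judith, Fiona.
Judith is living and takes 1/14.
Fiona is living and takes 1/14.
Rose predeceased; the 2/7 allotted to Rose's branch passes to Rose's issue by representation.
The 2/7 is divided into 3 equal shares of 2/21 among Albert, George, Charles.
Albert is living and takes 2/21.
George is living and takes 2/21.
Charles is living and takes 2/21.
Victor is living and takes 2/7.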